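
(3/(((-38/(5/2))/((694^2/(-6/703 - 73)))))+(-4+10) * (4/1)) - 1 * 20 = 13406459/10265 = 1306.04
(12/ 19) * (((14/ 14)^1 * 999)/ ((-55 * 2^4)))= -2997/ 4180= -0.72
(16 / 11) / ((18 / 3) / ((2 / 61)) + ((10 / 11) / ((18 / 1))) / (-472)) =67968 / 8551219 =0.01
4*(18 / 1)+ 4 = 76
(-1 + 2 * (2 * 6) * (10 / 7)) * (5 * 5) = 5825 / 7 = 832.14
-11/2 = -5.50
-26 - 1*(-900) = 874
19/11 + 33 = 34.73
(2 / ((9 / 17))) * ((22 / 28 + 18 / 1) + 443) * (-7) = -36635 / 3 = -12211.67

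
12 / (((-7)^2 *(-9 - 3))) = -1 / 49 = -0.02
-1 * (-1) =1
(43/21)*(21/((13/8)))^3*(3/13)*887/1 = 25835798016/28561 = 904583.10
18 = 18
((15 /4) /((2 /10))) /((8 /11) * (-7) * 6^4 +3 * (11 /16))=-1100 /386951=-0.00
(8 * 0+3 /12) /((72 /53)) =53 /288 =0.18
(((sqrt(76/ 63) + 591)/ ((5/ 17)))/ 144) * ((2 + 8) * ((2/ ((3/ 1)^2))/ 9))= 17 * sqrt(133)/ 30618 + 3349/ 972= 3.45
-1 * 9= -9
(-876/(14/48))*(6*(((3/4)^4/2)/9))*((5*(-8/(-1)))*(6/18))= -29565/7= -4223.57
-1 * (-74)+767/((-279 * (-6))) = 124643/1674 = 74.46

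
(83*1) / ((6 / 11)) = 152.17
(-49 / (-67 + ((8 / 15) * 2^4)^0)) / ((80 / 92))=1127 / 1320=0.85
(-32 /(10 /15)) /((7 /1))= -48 /7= -6.86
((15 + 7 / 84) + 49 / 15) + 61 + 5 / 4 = 403 / 5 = 80.60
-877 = -877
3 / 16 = 0.19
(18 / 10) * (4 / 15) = 12 / 25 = 0.48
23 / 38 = 0.61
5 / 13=0.38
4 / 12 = 1 / 3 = 0.33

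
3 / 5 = 0.60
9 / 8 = 1.12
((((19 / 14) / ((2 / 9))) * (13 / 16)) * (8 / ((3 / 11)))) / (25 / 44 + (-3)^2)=89661 / 5894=15.21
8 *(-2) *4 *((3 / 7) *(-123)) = 23616 / 7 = 3373.71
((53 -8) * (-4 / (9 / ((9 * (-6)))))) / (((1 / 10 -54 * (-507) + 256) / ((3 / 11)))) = 32400 / 3039751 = 0.01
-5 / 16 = -0.31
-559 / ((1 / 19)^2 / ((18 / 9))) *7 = -2825186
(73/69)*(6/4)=1.59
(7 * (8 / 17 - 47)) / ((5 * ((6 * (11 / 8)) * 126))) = -1582 / 25245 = -0.06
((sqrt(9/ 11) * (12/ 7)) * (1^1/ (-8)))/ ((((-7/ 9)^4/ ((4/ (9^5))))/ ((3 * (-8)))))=0.00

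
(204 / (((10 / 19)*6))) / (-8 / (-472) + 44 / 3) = 57171 / 12995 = 4.40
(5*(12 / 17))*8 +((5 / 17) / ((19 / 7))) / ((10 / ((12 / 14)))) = 9123 / 323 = 28.24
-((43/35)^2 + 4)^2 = -45549001/1500625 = -30.35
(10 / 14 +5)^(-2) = 49 / 1600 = 0.03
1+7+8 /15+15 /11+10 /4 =4091 /330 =12.40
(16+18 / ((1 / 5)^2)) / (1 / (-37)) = -17242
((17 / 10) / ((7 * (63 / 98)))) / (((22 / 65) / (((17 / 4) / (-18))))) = -3757 / 14256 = -0.26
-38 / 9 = -4.22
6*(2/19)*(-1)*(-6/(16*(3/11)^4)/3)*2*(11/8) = 161051/4104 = 39.24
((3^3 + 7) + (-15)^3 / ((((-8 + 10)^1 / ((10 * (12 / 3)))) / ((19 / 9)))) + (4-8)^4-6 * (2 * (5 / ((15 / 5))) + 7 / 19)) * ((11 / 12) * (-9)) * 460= 10255653540 / 19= 539771238.95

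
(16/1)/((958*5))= 8/2395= 0.00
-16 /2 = -8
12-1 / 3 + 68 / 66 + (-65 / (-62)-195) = -181.25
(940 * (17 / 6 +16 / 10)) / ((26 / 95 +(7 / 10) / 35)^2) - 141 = 11250128257 / 233523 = 48175.68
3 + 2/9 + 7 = 92/9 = 10.22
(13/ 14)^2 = 169/ 196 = 0.86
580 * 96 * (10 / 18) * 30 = 928000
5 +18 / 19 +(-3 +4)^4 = 132 / 19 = 6.95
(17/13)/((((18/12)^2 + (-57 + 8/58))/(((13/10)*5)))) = -986/6335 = -0.16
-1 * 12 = -12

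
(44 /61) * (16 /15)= 704 /915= 0.77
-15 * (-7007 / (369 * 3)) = 94.95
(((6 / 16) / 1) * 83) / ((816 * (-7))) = -83 / 15232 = -0.01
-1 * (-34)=34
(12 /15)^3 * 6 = 384 /125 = 3.07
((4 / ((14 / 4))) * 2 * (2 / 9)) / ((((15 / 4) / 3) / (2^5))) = 4096 / 315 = 13.00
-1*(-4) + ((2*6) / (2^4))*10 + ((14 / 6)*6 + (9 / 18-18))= 8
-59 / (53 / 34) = -2006 / 53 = -37.85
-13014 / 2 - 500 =-7007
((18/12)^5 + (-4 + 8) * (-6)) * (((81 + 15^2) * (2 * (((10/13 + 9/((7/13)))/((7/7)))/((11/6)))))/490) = -10954035/56056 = -195.41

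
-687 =-687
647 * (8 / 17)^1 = 5176 / 17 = 304.47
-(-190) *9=1710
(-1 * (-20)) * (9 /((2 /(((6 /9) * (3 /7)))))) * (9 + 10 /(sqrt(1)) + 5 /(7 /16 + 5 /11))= 695340 /1099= 632.70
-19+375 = 356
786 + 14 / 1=800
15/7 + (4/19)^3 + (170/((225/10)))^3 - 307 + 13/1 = 4881719135/35001477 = 139.47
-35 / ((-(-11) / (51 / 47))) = -1785 / 517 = -3.45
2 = 2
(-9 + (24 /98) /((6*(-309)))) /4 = -136271 /60564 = -2.25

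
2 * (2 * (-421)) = -1684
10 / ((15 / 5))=10 / 3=3.33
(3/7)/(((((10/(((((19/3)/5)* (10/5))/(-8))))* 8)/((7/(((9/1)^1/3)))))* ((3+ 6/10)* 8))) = -19/138240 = -0.00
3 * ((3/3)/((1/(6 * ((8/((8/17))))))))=306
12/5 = 2.40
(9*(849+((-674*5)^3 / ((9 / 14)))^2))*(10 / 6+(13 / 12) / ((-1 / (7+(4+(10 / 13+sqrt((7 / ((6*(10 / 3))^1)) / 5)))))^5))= -8721023103251524692432725000.00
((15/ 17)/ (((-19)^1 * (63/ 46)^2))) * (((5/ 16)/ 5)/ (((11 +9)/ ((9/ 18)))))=-529/ 13674528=-0.00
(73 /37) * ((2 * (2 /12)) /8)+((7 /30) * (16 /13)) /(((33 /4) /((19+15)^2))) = 76804009 /1904760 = 40.32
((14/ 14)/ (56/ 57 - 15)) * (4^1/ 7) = -228/ 5593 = -0.04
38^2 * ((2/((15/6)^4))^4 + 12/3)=881349170393744/152587890625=5776.01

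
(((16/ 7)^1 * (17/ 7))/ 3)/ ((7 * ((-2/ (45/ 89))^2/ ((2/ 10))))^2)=929475/ 150644120641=0.00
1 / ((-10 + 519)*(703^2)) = 1 / 251552381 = 0.00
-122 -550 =-672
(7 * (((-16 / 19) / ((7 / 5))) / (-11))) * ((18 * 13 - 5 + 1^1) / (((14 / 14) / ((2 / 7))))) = 36800 / 1463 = 25.15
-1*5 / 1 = -5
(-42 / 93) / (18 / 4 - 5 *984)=28 / 304761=0.00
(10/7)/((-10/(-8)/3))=24/7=3.43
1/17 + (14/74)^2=2202/23273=0.09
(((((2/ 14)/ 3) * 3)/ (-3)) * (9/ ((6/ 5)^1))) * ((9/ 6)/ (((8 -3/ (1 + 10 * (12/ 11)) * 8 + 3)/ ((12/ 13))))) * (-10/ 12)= 0.05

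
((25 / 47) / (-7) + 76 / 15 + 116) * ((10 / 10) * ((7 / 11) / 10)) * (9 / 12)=597089 / 103400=5.77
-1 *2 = -2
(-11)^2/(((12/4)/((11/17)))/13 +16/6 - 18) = -51909/6425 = -8.08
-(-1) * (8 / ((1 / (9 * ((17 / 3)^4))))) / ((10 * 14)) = 167042 / 315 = 530.29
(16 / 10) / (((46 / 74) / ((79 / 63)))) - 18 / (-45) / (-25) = 581702 / 181125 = 3.21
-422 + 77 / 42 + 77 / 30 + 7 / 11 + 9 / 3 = -22768 / 55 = -413.96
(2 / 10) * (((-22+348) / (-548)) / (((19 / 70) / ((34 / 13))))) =-38794 / 33839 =-1.15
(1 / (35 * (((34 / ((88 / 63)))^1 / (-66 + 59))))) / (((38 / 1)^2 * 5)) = -11 / 9665775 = -0.00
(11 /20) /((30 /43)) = 473 /600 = 0.79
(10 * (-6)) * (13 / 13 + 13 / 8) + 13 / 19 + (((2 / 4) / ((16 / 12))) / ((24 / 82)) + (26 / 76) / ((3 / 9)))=-93941 / 608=-154.51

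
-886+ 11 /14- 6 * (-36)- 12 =-9537 /14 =-681.21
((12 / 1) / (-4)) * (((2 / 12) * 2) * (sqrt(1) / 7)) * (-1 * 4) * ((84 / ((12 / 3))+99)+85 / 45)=4388 / 63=69.65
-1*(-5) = 5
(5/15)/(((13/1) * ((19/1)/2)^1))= 2/741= 0.00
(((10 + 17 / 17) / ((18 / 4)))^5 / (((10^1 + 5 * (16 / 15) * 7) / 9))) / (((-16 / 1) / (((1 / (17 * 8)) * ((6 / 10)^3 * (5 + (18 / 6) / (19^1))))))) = -7891499 / 928786500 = -0.01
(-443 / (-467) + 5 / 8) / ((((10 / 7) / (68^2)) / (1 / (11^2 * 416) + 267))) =159841423126721 / 117534560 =1359952.54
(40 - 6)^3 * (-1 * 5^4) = -24565000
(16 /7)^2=5.22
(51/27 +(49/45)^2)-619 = -615.93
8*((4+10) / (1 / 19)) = 2128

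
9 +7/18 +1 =187/18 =10.39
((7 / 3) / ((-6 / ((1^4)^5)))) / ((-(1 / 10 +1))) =35 / 99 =0.35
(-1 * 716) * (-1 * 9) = 6444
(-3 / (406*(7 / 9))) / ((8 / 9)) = -243 / 22736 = -0.01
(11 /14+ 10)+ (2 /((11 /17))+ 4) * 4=6029 /154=39.15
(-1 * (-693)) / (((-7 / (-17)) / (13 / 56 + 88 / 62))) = 4825161 / 1736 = 2779.47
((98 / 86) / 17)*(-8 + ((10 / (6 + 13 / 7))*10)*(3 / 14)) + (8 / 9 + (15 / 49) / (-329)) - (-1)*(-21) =-23876270414 / 1166660649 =-20.47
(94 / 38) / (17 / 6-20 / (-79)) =22278 / 27797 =0.80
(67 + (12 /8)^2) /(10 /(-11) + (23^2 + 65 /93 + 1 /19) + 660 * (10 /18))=5384049 /69624044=0.08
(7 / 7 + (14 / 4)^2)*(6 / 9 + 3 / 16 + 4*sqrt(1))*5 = 61745 / 192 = 321.59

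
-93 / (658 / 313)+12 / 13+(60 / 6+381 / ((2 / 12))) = 19269463 / 8554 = 2252.68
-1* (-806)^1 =806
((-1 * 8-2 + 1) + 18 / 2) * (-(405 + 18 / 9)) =0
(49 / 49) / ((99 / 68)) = 68 / 99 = 0.69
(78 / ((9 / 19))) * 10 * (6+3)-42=14778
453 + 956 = 1409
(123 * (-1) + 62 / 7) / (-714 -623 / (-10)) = 7990 / 45619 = 0.18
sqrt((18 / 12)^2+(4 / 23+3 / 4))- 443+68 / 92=-10172 / 23+sqrt(1679) / 23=-440.48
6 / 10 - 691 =-3452 / 5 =-690.40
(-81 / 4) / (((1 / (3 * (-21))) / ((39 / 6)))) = 66339 / 8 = 8292.38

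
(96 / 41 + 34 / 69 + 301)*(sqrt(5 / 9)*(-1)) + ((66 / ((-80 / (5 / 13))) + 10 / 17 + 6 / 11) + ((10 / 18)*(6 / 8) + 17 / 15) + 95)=9467907 / 97240 - 859547*sqrt(5) / 8487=-129.10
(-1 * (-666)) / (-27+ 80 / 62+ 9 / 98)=-2023308 / 77827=-26.00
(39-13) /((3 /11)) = 286 /3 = 95.33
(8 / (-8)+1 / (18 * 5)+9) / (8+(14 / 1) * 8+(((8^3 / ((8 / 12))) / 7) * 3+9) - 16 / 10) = 5047 / 287622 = 0.02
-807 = -807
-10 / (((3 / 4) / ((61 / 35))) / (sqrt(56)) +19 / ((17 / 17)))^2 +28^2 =1324842700800 *sqrt(14) / 29562810987422449 +23176424877202876176 / 29562810987422449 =783.97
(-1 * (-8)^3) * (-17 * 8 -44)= -92160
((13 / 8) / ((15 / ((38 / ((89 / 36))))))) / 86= 741 / 38270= 0.02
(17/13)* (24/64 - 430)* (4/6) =-58429/156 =-374.54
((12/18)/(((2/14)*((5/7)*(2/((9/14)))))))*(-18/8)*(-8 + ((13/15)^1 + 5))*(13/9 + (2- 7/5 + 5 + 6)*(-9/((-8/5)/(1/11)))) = 20447/275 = 74.35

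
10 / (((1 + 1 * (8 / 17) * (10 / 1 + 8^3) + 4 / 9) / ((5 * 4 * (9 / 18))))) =3060 / 7561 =0.40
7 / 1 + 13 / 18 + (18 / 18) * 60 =1219 / 18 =67.72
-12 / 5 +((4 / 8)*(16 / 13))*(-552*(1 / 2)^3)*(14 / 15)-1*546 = -588.03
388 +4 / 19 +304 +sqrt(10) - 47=sqrt(10) +12259 / 19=648.37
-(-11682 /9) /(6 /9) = 1947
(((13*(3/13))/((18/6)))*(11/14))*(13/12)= 143/168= 0.85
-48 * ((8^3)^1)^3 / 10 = -3221225472 / 5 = -644245094.40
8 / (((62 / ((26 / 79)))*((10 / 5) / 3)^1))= 0.06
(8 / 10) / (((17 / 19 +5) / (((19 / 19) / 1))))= 19 / 140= 0.14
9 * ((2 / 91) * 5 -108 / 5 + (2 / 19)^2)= -31752342 / 164255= -193.31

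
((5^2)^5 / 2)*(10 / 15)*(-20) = -195312500 / 3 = -65104166.67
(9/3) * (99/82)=297/82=3.62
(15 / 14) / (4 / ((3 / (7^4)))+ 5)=45 / 134666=0.00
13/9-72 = -635/9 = -70.56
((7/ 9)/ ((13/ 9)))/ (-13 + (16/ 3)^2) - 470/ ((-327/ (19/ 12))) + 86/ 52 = 7027649/ 1772667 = 3.96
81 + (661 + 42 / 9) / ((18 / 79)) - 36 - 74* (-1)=3040.54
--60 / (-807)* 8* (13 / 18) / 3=-1040 / 7263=-0.14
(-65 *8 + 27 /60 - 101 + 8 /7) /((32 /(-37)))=716.19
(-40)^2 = 1600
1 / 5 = 0.20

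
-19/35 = -0.54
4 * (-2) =-8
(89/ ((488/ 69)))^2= 37711881/ 238144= 158.36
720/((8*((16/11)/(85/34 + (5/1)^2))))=27225/16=1701.56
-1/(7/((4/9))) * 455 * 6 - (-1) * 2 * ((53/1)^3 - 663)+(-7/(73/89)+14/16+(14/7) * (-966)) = 515639893/1752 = 294315.01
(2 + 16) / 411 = 6 / 137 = 0.04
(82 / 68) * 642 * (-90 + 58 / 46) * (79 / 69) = -707355493 / 8993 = -78656.23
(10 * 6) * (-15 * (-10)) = 9000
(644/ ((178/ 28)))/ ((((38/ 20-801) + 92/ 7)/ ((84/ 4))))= -2.71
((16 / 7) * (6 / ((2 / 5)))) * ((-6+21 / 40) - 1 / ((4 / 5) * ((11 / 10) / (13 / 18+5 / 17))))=-127522 / 561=-227.31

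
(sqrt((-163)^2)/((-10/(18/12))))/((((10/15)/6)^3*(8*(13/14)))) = -2495367/1040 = -2399.39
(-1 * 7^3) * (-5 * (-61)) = -104615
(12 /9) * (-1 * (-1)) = 4 /3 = 1.33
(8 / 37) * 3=24 / 37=0.65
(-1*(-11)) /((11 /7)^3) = 343 /121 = 2.83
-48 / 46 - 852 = -19620 / 23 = -853.04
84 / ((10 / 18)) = 756 / 5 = 151.20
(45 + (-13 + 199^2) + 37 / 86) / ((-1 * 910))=-97385 / 2236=-43.55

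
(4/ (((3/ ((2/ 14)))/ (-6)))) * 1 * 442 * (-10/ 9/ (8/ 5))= 22100/ 63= 350.79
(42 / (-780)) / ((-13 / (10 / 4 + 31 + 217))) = 1.04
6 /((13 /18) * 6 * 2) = 9 /13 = 0.69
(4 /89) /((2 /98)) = 196 /89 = 2.20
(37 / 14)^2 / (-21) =-1369 / 4116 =-0.33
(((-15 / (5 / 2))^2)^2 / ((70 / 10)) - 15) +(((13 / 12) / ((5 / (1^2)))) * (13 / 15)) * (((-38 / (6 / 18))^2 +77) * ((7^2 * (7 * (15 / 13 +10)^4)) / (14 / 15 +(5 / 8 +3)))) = 5550082609227089 / 1941303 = 2858947113.99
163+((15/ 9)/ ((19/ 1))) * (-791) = 5336/ 57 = 93.61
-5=-5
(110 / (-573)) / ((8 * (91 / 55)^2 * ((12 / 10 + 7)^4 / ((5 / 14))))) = -519921875 / 750863270074008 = -0.00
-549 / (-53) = 549 / 53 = 10.36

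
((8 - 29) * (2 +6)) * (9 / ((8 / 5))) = -945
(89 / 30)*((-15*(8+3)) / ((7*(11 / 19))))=-1691 / 14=-120.79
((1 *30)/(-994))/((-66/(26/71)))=0.00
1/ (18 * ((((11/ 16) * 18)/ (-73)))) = -292/ 891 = -0.33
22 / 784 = 11 / 392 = 0.03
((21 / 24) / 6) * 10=35 / 24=1.46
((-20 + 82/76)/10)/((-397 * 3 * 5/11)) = 7909/2262900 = 0.00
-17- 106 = -123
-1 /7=-0.14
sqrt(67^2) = 67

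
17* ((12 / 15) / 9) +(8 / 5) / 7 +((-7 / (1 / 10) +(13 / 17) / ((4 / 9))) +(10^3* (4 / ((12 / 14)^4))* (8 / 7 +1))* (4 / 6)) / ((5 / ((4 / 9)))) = 81258403 / 86751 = 936.69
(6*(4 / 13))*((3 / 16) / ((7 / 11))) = 99 / 182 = 0.54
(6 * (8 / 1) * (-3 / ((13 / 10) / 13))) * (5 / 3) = -2400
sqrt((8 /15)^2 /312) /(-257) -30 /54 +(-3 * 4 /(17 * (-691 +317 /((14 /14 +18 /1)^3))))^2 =-0.56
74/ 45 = 1.64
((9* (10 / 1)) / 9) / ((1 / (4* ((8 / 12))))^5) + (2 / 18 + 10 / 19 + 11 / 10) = 62339417 / 46170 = 1350.21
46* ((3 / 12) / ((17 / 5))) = 115 / 34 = 3.38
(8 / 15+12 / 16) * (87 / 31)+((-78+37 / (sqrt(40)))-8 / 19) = -881373 / 11780+37 * sqrt(10) / 20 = -68.97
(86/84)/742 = 43/31164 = 0.00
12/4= 3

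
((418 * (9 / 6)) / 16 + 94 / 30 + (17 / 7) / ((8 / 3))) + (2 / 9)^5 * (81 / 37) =653025259 / 15104880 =43.23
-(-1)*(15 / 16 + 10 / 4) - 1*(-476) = 7671 / 16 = 479.44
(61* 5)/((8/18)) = 2745/4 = 686.25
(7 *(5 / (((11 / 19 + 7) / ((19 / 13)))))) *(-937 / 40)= -158.11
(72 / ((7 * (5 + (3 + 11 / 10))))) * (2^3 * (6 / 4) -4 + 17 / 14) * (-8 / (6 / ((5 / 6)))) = -51600 / 4459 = -11.57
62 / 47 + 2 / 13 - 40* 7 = -170180 / 611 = -278.53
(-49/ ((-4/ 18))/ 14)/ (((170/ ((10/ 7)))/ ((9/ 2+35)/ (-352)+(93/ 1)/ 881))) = -37143/ 42175232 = -0.00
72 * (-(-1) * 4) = 288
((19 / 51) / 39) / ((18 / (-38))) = -361 / 17901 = -0.02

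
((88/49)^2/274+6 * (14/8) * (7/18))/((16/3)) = 16164377/21051968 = 0.77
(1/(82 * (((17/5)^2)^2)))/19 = 625/130125718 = 0.00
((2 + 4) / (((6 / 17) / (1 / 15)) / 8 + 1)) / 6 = 68 / 113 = 0.60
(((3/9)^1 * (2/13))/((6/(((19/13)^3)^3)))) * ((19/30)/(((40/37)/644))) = 36522761697720557/372217927992300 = 98.12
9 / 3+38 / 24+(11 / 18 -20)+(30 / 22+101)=34673 / 396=87.56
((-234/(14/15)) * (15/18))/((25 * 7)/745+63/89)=-38788425/175028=-221.61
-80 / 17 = -4.71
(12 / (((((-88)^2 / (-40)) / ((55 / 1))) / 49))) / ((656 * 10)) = -0.03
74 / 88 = 37 / 44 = 0.84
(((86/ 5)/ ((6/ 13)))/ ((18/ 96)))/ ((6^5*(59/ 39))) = 7267/ 430110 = 0.02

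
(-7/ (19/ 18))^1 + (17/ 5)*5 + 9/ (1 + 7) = 1747/ 152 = 11.49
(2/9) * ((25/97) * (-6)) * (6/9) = -200/873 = -0.23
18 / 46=9 / 23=0.39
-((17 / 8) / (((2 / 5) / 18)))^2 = -585225 / 64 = -9144.14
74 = 74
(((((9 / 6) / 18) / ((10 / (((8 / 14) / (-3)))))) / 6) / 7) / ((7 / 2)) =-1 / 92610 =-0.00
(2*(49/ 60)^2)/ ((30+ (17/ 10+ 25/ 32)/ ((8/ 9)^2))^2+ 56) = 1258815488/ 1089316791441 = 0.00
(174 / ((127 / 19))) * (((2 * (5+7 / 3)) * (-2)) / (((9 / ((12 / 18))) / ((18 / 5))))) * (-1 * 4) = 814.50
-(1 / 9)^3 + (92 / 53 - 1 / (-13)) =909832 / 502281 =1.81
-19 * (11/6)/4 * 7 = -60.96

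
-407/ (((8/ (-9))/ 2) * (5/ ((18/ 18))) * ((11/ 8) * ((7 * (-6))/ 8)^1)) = -888/ 35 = -25.37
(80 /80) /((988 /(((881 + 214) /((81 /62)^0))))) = 1095 /988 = 1.11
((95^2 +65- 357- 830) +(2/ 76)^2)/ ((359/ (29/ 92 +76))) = 3483616591/ 2073584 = 1680.00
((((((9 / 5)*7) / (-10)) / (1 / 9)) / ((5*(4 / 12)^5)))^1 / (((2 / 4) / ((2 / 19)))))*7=-1928934 / 2375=-812.18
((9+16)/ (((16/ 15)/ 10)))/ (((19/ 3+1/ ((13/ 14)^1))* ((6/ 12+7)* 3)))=1625/ 1156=1.41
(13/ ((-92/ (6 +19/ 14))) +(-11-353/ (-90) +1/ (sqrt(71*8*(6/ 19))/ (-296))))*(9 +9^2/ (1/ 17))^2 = -47384568*sqrt(4047)/ 71-3586491909/ 230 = -58050039.85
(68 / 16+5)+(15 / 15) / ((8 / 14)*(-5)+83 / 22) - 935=-521507 / 564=-924.66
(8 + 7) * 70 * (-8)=-8400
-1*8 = -8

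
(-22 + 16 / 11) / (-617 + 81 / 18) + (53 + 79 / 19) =14642438 / 256025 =57.19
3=3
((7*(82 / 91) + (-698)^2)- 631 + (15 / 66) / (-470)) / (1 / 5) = 65405990475 / 26884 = 2432896.54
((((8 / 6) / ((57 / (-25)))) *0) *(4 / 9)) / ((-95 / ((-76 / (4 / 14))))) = 0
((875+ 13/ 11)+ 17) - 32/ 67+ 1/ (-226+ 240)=9211659/ 10318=892.78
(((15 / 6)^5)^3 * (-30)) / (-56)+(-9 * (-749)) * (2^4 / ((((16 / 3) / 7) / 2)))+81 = 717603557187 / 917504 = 782125.81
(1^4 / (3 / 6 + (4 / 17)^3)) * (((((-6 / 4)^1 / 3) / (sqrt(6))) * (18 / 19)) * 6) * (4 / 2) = -176868 * sqrt(6) / 95779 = -4.52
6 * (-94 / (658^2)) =-3 / 2303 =-0.00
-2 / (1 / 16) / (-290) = 16 / 145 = 0.11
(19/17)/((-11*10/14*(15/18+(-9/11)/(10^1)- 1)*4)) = 399/2788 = 0.14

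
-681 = -681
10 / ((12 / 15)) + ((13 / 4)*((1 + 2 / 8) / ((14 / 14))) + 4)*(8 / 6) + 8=125 / 4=31.25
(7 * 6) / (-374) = -21 / 187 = -0.11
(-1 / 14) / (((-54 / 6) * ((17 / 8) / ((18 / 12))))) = 2 / 357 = 0.01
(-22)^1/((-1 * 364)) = 0.06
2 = 2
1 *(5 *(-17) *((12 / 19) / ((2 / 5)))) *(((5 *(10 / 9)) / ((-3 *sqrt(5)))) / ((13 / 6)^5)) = 7344000 *sqrt(5) / 7054567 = 2.33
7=7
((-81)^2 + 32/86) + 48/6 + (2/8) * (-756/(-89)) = 25149114/3827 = 6571.50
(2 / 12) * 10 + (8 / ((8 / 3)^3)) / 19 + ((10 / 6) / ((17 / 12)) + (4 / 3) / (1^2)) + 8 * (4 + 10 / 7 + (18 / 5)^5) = 2208961423601 / 452200000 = 4884.92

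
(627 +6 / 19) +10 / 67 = 627.47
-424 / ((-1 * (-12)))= -106 / 3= -35.33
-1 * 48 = -48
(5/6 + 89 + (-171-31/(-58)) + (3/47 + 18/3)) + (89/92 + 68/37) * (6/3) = -479910959/6959478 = -68.96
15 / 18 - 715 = -4285 / 6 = -714.17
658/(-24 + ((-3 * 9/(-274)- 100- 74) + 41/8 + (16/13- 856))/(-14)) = 131252576/9796151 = 13.40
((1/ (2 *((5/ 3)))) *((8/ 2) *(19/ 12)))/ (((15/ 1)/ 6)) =19/ 25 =0.76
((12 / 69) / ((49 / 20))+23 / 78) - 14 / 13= -62507 / 87906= -0.71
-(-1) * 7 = 7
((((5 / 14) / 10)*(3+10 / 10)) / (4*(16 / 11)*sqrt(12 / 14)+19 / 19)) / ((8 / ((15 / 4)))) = -1815 / 759328+330*sqrt(42) / 166103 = 0.01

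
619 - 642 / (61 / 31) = 17857 / 61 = 292.74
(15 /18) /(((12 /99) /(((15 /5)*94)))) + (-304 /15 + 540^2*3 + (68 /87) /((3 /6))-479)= 508219807 /580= 876241.05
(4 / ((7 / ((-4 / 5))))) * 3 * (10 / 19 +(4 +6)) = -1920 / 133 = -14.44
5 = 5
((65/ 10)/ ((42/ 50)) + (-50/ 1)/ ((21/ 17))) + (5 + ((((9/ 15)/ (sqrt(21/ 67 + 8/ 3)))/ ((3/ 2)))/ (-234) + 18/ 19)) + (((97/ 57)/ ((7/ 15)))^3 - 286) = -3730793473/ 14115822 - sqrt(120399)/ 350415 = -264.30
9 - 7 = 2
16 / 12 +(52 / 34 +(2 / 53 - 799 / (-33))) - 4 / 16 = 1064941 / 39644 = 26.86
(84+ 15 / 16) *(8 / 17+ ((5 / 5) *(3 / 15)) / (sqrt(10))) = 45.34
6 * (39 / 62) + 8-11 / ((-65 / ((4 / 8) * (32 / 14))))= 11.97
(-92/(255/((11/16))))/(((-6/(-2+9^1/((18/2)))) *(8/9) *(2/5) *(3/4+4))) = -253/10336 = -0.02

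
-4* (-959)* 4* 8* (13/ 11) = 1595776/ 11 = 145070.55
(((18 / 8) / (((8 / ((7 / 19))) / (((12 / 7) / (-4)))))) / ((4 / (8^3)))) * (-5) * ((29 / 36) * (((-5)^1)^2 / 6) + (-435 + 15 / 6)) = -463475 / 38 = -12196.71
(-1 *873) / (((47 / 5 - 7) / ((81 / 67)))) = -439.76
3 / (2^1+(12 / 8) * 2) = 3 / 5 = 0.60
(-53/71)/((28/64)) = -848/497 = -1.71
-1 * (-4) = 4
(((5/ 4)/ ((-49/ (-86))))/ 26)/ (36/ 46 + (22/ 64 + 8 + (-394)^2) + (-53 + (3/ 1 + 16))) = 39560/ 72767942793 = 0.00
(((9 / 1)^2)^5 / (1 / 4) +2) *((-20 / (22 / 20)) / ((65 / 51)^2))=-290212039305648 / 1859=-156111909255.32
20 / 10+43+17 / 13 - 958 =-11852 / 13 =-911.69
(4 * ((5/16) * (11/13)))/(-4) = -55/208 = -0.26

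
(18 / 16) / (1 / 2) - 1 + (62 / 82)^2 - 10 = -54991 / 6724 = -8.18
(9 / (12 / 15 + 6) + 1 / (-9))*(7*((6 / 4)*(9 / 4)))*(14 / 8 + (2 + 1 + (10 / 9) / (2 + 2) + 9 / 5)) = 3191713 / 16320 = 195.57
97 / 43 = 2.26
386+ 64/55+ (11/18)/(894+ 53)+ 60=419229929/937530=447.16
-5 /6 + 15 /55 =-37 /66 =-0.56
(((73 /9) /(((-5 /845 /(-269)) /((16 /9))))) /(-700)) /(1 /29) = -384963748 /14175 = -27157.94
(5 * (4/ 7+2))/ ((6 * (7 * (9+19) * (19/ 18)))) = 135/ 13034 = 0.01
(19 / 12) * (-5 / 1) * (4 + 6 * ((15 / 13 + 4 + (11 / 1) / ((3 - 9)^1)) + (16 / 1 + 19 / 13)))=-1018.81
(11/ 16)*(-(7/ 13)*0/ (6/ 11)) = 0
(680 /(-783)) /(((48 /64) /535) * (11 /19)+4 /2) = -27648800 /63699399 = -0.43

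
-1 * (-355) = 355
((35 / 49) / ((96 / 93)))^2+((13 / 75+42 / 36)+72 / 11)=115413531 / 13798400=8.36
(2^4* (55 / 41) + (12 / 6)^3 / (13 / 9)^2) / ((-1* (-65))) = 175288 / 450385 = 0.39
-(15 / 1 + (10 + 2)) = -27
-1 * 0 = 0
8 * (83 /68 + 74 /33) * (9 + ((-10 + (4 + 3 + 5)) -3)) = 124336 /561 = 221.63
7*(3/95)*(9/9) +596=56641/95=596.22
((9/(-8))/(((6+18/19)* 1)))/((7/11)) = -0.25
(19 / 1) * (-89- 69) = -3002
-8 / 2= -4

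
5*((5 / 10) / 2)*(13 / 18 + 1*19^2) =32555 / 72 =452.15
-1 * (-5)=5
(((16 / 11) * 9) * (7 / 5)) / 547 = 1008 / 30085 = 0.03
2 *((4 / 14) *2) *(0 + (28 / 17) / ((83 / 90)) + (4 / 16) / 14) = 142531 / 69139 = 2.06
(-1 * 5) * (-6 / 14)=15 / 7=2.14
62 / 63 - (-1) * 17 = 1133 / 63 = 17.98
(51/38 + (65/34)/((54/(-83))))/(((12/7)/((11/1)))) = -4287899/418608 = -10.24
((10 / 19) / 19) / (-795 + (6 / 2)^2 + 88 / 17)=-85 / 2395957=-0.00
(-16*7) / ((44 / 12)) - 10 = -446 / 11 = -40.55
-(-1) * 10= 10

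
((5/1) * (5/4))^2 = 625/16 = 39.06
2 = 2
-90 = -90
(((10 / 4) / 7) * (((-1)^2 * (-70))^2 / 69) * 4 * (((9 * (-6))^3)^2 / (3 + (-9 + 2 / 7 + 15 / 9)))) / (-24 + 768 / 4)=-1446369825600 / 391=-3699155564.19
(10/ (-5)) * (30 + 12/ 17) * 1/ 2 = -522/ 17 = -30.71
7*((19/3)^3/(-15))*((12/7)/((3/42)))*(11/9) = -4225144/1215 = -3477.48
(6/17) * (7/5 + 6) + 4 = 562/85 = 6.61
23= 23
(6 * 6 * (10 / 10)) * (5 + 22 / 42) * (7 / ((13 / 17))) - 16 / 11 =260096 / 143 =1818.85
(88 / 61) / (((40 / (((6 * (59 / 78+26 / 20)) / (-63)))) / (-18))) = 17644 / 138775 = 0.13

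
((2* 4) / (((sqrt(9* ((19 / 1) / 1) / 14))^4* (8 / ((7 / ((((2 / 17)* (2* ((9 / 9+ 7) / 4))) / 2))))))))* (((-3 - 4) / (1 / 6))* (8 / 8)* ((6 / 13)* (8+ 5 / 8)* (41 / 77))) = -5498633 / 309738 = -17.75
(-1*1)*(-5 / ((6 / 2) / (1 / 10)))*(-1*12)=-2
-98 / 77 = -1.27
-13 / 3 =-4.33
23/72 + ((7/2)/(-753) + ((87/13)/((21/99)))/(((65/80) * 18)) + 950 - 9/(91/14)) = 20333465095/21379176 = 951.09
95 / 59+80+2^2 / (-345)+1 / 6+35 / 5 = 3613633 / 40710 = 88.77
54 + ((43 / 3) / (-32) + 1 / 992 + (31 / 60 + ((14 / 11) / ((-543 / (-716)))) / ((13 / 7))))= 10586203997 / 192569520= 54.97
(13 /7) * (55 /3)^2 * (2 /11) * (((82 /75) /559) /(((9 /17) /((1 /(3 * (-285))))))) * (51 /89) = -521356 /1855272195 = -0.00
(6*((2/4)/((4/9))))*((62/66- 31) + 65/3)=-2493/44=-56.66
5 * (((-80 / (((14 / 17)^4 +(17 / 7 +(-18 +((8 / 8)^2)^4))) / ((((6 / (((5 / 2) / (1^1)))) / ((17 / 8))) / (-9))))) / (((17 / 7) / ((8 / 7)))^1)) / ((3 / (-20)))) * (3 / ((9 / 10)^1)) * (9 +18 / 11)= 10772070400 / 27225759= 395.66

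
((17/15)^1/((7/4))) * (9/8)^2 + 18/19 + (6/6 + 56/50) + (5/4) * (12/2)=605789/53200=11.39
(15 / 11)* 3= 45 / 11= 4.09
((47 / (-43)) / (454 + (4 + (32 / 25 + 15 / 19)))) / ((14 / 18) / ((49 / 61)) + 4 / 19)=-3817575 / 1894150387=-0.00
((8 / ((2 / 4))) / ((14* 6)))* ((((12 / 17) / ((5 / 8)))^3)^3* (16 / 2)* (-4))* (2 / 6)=-9849372385059274752 / 1621318623982421875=-6.07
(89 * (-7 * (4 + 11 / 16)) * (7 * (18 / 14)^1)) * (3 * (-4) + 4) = 420525 / 2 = 210262.50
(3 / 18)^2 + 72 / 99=299 / 396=0.76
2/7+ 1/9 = 25/63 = 0.40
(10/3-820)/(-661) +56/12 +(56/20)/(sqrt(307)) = 14*sqrt(307)/1535 +11704/1983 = 6.06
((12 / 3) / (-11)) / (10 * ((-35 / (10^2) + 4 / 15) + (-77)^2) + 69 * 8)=-24 / 3949517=-0.00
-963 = -963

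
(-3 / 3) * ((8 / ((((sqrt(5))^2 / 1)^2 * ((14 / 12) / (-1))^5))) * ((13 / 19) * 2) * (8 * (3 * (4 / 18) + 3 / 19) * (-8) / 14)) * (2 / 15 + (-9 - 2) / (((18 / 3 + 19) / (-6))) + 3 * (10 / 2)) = -13.57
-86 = -86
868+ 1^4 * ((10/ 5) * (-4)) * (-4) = 900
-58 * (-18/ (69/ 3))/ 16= 261/ 92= 2.84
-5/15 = -1/3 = -0.33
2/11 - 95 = -1043/11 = -94.82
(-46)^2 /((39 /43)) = 90988 /39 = 2333.03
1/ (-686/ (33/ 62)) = -33/ 42532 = -0.00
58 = 58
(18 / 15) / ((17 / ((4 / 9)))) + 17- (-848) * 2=436823 / 255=1713.03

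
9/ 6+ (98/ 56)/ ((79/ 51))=831/ 316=2.63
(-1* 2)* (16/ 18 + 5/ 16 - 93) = 13219/ 72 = 183.60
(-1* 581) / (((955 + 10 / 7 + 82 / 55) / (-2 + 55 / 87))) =26618515 / 32085513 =0.83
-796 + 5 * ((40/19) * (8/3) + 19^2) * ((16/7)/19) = -4362716/7581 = -575.48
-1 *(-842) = 842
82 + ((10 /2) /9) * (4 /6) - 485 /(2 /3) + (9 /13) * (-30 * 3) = -496621 /702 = -707.44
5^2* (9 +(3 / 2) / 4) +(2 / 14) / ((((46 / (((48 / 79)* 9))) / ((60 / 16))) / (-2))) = 23835165 / 101752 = 234.25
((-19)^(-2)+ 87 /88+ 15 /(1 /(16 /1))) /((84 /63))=22967445 /127072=180.74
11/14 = 0.79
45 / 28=1.61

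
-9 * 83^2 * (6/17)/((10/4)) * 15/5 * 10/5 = -4464072/85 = -52518.49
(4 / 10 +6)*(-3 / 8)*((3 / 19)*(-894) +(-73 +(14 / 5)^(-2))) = 2391147 / 4655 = 513.67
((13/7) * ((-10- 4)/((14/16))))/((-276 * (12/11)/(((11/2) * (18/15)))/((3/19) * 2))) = 3146/15295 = 0.21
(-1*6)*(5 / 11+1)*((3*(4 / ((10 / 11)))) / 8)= -72 / 5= -14.40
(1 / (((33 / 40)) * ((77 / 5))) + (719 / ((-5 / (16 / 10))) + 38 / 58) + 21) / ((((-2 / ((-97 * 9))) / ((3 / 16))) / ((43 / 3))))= -1200686253891 / 4912600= -244409.53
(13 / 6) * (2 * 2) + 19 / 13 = 395 / 39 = 10.13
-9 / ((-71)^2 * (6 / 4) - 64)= -18 / 14995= -0.00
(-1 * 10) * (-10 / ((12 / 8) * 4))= 50 / 3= 16.67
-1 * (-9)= 9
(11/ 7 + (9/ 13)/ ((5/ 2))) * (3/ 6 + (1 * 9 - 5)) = 7569/ 910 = 8.32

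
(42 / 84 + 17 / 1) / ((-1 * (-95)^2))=-7 / 3610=-0.00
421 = 421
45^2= 2025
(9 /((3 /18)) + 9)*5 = 315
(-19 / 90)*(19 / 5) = -361 / 450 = -0.80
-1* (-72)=72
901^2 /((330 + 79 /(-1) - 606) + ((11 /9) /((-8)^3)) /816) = -3052475670528 /1334845451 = -2286.76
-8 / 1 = -8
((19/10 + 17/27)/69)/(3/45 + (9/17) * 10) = 11611/1697814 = 0.01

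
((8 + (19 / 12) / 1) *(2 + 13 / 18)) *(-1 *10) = -28175 / 108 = -260.88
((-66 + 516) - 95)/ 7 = 355/ 7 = 50.71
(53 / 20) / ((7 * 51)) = 53 / 7140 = 0.01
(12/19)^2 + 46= 16750/361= 46.40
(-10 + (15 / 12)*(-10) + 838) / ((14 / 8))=466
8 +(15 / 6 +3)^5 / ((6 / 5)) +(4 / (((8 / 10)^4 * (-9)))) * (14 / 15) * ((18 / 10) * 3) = 805741 / 192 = 4196.57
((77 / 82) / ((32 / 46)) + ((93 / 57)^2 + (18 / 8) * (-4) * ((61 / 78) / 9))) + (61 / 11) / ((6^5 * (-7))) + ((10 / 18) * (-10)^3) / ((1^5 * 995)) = 7655664741287 / 2865790755828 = 2.67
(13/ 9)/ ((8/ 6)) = 1.08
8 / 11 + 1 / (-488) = 3893 / 5368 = 0.73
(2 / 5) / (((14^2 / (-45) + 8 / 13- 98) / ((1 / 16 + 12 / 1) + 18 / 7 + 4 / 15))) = -976287 / 16665040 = -0.06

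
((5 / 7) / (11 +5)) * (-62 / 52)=-155 / 2912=-0.05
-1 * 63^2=-3969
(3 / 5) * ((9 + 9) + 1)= 57 / 5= 11.40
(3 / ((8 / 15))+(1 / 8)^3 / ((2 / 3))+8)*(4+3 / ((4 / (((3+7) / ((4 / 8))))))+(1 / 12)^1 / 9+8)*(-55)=-2238870425 / 110592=-20244.42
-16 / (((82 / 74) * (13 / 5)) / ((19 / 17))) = -56240 / 9061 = -6.21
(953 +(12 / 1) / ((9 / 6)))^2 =923521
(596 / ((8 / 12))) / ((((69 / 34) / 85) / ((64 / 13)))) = 55118080 / 299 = 184341.40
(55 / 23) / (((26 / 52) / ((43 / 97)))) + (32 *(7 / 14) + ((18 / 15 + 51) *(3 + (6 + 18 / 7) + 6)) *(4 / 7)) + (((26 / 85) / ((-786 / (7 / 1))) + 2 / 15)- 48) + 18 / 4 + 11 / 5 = 3659698923091 / 7303602390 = 501.08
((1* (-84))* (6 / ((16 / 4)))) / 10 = -12.60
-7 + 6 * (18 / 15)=1 / 5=0.20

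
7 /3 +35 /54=161 /54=2.98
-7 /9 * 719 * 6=-3355.33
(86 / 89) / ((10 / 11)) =473 / 445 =1.06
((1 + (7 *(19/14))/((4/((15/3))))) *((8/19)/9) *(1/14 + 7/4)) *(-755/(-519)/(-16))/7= -1322005/92772288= -0.01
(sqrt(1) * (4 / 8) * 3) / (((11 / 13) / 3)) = 117 / 22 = 5.32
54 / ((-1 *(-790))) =27 / 395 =0.07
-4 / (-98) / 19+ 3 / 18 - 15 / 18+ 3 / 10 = -10181 / 27930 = -0.36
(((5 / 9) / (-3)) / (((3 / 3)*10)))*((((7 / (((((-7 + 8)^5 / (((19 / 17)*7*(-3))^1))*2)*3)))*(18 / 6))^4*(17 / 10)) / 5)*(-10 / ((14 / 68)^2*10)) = 45996405987 / 6800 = 6764177.35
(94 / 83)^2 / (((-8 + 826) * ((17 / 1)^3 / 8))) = 35344 / 13842873713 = 0.00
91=91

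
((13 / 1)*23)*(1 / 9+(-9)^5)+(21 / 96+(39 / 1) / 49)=-17655616.76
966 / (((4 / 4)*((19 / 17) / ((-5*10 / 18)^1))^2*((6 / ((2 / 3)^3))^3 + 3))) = 3722320000 / 5181826851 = 0.72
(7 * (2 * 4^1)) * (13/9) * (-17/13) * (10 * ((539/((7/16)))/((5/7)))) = -16420096/9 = -1824455.11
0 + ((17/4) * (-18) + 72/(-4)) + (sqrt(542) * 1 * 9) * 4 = -189/2 + 36 * sqrt(542) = 743.61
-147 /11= -13.36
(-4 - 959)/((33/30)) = -9630/11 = -875.45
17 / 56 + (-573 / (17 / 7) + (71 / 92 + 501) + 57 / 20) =29448383 / 109480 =268.98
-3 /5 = -0.60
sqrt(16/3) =4 *sqrt(3)/3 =2.31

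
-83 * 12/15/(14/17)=-2822/35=-80.63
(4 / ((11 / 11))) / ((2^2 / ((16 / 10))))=8 / 5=1.60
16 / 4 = 4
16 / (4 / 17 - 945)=-272 / 16061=-0.02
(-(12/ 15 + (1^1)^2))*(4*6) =-216/ 5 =-43.20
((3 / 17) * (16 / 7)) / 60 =4 / 595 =0.01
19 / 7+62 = 453 / 7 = 64.71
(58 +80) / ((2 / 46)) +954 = 4128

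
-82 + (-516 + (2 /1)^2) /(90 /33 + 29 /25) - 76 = -309702 /1069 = -289.71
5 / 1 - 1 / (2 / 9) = 1 / 2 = 0.50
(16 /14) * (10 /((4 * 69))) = 20 /483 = 0.04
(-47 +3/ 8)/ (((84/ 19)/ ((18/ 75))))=-7087/ 2800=-2.53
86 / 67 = 1.28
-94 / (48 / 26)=-611 / 12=-50.92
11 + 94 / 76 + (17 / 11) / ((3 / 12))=7699 / 418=18.42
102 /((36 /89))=1513 /6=252.17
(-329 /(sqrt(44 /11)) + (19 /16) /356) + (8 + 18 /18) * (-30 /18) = -1022413 /5696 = -179.50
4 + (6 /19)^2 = 1480 /361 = 4.10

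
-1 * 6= -6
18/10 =9/5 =1.80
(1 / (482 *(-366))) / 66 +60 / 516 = 58215917 / 500657256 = 0.12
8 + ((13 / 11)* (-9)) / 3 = 49 / 11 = 4.45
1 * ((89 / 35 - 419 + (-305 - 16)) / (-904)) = 25811 / 31640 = 0.82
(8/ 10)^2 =16/ 25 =0.64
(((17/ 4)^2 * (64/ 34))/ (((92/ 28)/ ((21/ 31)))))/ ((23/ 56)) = 279888/ 16399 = 17.07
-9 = -9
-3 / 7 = -0.43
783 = 783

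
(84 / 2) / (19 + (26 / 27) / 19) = 21546 / 9773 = 2.20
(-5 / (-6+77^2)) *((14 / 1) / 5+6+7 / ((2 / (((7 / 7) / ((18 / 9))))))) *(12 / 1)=-633 / 5923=-0.11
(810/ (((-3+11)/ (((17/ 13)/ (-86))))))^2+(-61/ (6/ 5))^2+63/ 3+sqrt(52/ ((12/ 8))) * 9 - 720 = 6 * sqrt(78)+339710999281/ 179989056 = 1940.39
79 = 79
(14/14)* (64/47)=64/47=1.36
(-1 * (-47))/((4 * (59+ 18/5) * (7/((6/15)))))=47/4382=0.01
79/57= 1.39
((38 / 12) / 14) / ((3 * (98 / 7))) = 19 / 3528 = 0.01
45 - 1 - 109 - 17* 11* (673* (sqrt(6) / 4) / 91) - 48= -959.90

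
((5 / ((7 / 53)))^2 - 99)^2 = 4273759876 / 2401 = 1779991.62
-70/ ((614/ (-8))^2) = -1120/ 94249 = -0.01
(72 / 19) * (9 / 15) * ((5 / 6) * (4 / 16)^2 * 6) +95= 3637 / 38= 95.71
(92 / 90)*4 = 184 / 45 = 4.09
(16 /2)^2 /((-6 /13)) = -416 /3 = -138.67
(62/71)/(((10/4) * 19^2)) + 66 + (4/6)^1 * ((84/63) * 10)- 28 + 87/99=606057271/12687345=47.77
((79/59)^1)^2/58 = 6241/201898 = 0.03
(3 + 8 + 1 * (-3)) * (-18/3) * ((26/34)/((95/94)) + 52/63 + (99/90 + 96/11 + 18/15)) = -225796712/373065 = -605.25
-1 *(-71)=71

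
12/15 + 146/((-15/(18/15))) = -272/25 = -10.88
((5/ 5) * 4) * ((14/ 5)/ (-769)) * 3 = -168/ 3845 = -0.04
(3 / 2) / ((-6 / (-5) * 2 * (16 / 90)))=225 / 64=3.52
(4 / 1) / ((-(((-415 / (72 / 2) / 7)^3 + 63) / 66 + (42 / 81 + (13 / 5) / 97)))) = -2049025144320 / 733652273989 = -2.79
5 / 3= 1.67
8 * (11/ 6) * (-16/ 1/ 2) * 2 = -704/ 3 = -234.67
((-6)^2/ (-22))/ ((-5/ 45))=162/ 11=14.73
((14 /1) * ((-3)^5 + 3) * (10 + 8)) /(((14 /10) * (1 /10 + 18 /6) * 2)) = -216000 /31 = -6967.74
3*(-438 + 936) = 1494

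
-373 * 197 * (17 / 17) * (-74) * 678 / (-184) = -921672183 / 46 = -20036351.80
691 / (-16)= -691 / 16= -43.19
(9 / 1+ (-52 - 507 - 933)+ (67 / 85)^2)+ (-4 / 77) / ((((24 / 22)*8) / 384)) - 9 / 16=-1201845607 / 809200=-1485.23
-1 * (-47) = 47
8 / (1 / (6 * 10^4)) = 480000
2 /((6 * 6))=1 /18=0.06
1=1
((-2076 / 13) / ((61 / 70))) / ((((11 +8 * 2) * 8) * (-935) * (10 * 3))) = 1211 / 40038570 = 0.00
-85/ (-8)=85/ 8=10.62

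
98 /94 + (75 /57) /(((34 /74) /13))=581002 /15181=38.27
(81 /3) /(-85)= -27 /85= -0.32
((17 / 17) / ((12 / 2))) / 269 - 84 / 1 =-135575 / 1614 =-84.00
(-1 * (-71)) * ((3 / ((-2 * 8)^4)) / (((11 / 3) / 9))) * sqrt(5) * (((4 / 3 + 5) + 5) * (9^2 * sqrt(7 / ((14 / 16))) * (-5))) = -13198545 * sqrt(10) / 180224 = -231.59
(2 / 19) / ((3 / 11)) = 22 / 57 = 0.39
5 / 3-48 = -139 / 3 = -46.33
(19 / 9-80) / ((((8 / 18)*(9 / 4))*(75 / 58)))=-40658 / 675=-60.23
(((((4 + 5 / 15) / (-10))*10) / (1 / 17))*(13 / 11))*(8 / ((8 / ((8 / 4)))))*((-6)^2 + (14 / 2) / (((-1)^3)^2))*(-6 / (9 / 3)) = 494156 / 33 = 14974.42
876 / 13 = 67.38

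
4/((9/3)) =4/3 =1.33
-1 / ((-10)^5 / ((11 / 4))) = 11 / 400000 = 0.00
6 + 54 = 60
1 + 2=3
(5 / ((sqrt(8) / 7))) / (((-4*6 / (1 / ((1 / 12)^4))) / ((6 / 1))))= -45360*sqrt(2)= -64148.73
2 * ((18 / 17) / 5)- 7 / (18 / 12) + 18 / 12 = -1399 / 510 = -2.74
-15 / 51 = -5 / 17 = -0.29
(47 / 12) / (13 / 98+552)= 2303 / 324654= 0.01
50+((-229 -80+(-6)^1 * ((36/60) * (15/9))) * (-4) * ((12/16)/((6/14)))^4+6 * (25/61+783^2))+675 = 14409971951/3904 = 3691078.88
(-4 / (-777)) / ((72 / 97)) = 97 / 13986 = 0.01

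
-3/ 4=-0.75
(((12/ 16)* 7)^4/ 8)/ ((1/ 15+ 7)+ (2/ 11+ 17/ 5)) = 4584195/ 514048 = 8.92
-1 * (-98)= 98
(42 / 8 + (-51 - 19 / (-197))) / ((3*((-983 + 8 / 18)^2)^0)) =-35975 / 2364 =-15.22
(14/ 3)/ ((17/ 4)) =56/ 51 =1.10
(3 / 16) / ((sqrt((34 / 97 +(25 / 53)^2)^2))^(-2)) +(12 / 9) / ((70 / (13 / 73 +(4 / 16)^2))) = 0.07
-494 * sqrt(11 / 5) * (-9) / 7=4446 * sqrt(55) / 35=942.07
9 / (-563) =-0.02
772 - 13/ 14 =10795/ 14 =771.07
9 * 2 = 18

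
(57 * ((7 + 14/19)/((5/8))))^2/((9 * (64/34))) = 734706/25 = 29388.24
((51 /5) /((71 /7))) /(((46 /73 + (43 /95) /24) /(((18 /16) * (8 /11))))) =106954344 /84362839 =1.27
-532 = -532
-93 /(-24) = 31 /8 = 3.88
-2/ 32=-1/ 16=-0.06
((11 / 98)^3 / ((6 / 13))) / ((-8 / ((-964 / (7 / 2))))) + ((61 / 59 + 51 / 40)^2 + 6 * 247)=20467743958082129 / 13760415278400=1487.44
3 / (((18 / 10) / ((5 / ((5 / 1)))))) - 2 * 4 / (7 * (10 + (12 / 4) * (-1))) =221 / 147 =1.50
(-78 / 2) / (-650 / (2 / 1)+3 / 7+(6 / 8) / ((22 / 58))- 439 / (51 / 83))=612612 / 16289905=0.04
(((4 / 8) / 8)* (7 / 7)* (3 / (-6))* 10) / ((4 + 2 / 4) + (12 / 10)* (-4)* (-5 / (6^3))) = -45 / 664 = -0.07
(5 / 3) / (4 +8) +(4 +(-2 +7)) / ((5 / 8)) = 2617 / 180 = 14.54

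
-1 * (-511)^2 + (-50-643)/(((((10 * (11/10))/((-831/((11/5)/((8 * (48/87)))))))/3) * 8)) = -70732879/319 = -221733.16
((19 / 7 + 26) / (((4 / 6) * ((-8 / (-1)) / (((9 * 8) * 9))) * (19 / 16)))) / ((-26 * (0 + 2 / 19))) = -97686 / 91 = -1073.47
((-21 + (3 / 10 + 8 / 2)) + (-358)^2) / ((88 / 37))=47414501 / 880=53880.11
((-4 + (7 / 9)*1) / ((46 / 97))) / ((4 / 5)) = -14065 / 1656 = -8.49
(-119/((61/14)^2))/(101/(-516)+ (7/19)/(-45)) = 3430027440/111589069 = 30.74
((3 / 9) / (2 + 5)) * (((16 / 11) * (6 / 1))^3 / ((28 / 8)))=589824 / 65219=9.04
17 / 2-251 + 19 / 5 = -2387 / 10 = -238.70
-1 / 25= -0.04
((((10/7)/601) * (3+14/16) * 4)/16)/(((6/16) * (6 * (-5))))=-31/151452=-0.00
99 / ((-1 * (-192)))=33 / 64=0.52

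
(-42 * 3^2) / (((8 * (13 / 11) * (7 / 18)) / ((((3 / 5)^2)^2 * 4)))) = -433026 / 8125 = -53.30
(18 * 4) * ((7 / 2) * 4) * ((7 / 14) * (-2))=-1008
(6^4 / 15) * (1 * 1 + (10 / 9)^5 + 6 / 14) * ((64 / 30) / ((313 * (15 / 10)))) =264292352 / 215627265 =1.23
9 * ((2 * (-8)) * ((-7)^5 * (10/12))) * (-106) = -213785040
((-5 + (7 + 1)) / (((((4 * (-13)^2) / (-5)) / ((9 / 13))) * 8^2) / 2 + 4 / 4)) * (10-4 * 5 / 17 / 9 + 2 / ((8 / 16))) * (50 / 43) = -1591500 / 205536001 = -0.01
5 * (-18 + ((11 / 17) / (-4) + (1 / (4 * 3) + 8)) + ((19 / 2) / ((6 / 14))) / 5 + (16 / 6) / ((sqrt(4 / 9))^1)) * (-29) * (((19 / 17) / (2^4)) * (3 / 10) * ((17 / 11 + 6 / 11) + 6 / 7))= 104939603 / 7120960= 14.74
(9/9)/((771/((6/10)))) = 1/1285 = 0.00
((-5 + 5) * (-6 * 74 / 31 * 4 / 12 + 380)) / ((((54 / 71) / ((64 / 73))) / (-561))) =0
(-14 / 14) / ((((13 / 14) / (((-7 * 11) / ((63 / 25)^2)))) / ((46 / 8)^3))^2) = -6997008816015625 / 1135420416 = -6162482.83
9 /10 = 0.90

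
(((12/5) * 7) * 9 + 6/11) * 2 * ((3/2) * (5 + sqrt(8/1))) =50076 * sqrt(2)/55 + 25038/11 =3563.78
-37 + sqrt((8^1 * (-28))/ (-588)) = -36.38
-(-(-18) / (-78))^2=-9 / 169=-0.05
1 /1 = 1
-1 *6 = -6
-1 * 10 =-10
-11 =-11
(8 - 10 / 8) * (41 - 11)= 405 / 2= 202.50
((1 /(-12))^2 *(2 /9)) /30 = 1 /19440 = 0.00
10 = 10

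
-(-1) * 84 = 84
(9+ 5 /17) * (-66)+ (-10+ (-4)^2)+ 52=-555.41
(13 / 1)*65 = 845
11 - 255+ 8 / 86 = -10488 / 43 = -243.91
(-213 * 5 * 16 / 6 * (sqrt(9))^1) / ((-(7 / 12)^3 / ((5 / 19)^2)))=368064000 / 123823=2972.50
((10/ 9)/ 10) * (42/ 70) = 1/ 15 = 0.07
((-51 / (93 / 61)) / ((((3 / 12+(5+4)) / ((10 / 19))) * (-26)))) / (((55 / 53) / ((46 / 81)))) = 10112824 / 252428319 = 0.04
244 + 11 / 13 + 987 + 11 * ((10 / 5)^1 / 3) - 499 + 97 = 32650 / 39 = 837.18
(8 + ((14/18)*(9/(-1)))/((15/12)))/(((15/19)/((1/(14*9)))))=38/1575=0.02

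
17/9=1.89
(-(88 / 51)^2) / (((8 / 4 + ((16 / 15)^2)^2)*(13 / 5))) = -108900000 / 313307501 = -0.35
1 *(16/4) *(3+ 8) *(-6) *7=-1848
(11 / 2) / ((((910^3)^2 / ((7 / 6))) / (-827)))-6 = -5840940878136009097 / 973490146356000000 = -6.00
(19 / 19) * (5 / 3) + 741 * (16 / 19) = 1877 / 3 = 625.67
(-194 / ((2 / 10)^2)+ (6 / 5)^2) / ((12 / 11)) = -4444.51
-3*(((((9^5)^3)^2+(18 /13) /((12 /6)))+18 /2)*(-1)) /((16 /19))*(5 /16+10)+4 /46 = 119207964229944109821529804159628441 /76544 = 1557378295228157789265387000000.00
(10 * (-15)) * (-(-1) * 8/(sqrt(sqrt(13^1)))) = -1200 * 13^(3/4)/13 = -631.97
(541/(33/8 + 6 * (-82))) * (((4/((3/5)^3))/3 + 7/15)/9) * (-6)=23275984/4742145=4.91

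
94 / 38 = 47 / 19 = 2.47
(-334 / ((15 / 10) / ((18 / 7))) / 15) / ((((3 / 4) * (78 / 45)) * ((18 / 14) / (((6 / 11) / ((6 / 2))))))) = -5344 / 1287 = -4.15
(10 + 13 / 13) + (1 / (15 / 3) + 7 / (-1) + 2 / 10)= 22 / 5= 4.40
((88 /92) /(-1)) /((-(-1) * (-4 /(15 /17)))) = 165 /782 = 0.21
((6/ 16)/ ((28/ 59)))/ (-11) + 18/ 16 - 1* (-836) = 837.05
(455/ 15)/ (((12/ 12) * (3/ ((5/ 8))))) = 455/ 72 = 6.32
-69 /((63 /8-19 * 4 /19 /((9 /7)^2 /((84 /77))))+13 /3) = -163944 /22735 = -7.21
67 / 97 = 0.69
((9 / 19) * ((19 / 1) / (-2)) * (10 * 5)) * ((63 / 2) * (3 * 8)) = -170100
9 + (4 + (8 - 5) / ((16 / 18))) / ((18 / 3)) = 491 / 48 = 10.23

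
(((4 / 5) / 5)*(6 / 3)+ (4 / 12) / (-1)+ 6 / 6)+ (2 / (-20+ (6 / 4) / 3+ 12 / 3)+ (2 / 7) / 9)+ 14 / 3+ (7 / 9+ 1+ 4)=61486 / 5425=11.33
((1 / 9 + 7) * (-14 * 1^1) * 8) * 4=-28672 / 9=-3185.78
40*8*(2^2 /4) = 320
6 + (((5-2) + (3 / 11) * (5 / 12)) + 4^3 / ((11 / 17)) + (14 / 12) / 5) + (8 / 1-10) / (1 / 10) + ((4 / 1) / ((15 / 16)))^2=1053959 / 9900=106.46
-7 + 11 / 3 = -10 / 3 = -3.33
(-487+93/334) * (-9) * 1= 1463085/334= 4380.49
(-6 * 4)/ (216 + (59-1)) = -12/ 137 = -0.09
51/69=17/23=0.74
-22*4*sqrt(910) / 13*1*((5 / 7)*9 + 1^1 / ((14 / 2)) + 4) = -6512*sqrt(910) / 91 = -2158.71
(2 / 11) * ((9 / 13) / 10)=9 / 715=0.01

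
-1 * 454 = -454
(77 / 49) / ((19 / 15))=165 / 133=1.24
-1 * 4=-4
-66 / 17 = -3.88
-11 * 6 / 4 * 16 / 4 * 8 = -528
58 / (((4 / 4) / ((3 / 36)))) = 29 / 6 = 4.83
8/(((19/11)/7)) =616/19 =32.42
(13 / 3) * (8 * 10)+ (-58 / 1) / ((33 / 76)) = 2344 / 11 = 213.09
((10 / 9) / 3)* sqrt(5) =0.83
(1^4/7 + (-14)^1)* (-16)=1552/7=221.71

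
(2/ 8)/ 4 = 1/ 16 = 0.06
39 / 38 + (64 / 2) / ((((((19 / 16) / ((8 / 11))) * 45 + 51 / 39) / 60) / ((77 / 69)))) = 29.68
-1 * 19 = -19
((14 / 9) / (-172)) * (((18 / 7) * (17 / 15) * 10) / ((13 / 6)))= -68 / 559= -0.12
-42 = -42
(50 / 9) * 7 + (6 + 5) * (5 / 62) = 22195 / 558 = 39.78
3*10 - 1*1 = 29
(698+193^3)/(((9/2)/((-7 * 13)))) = -436178470/3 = -145392823.33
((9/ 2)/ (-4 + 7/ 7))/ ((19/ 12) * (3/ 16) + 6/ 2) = -96/ 211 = -0.45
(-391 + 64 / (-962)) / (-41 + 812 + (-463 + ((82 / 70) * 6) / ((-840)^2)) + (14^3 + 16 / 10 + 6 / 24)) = -774231948000 / 6046000034321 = -0.13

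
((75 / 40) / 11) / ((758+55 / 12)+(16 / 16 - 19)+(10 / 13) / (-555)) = 21645 / 94549994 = 0.00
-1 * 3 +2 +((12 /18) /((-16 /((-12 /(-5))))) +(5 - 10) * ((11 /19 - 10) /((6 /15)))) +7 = 11748 /95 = 123.66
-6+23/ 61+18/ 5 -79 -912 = -993.02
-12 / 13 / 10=-0.09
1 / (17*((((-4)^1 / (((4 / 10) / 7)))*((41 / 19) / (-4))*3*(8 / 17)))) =19 / 17220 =0.00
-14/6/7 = -1/3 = -0.33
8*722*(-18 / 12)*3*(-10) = 259920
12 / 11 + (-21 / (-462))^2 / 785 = 414481 / 379940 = 1.09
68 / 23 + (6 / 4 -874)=-39999 / 46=-869.54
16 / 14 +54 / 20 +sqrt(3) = sqrt(3) +269 / 70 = 5.57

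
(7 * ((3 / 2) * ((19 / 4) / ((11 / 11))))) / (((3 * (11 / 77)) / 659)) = 613529 / 8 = 76691.12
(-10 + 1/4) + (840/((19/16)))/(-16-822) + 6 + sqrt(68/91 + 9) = -146295/31844 + sqrt(80717)/91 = -1.47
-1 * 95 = -95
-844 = -844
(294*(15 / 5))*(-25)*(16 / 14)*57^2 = -81874800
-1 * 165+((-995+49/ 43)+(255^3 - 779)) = 712915797/ 43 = 16579437.14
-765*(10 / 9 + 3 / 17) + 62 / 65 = -984.05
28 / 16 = 7 / 4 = 1.75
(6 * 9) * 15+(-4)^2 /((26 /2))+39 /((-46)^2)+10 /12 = 67016299 /82524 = 812.08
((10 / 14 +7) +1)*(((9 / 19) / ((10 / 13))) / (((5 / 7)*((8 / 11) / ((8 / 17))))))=78507 / 16150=4.86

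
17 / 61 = 0.28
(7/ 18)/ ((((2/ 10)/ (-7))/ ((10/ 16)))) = -1225/ 144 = -8.51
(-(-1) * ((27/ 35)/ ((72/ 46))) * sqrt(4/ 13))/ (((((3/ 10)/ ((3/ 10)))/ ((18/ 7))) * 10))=621 * sqrt(13)/ 31850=0.07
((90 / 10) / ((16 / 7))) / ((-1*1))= -63 / 16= -3.94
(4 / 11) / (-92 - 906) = -2 / 5489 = -0.00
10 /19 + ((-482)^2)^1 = 4414166 /19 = 232324.53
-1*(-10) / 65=2 / 13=0.15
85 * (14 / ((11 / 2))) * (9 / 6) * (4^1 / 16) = 1785 / 22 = 81.14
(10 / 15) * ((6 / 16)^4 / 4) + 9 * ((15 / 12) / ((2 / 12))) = 552987 / 8192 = 67.50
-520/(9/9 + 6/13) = -6760/19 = -355.79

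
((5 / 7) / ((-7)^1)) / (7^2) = -5 / 2401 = -0.00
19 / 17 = 1.12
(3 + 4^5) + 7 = 1034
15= 15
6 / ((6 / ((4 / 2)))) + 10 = 12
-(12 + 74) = -86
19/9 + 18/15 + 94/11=5869/495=11.86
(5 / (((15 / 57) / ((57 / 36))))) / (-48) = -361 / 576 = -0.63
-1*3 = -3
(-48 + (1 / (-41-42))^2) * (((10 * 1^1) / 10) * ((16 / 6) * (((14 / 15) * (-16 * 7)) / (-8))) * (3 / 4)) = -129623032 / 103335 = -1254.40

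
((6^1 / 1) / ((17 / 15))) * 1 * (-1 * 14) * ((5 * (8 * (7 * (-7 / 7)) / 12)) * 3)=88200 / 17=5188.24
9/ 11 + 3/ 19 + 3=831/ 209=3.98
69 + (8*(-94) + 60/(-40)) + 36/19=-25939/38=-682.61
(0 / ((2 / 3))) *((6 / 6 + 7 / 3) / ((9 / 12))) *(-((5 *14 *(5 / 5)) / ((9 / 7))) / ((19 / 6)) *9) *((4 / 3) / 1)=0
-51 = -51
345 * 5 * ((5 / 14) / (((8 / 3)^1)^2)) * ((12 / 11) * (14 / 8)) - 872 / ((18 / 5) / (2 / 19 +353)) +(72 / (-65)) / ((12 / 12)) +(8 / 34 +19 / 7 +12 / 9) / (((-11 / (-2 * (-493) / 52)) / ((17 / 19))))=-9352483349617 / 109549440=-85372.26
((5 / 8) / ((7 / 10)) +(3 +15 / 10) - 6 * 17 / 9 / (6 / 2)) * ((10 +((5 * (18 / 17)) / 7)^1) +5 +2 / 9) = 6964991 / 269892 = 25.81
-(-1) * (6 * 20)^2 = 14400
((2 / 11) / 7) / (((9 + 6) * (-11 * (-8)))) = 0.00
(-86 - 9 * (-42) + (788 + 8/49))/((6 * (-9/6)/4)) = -211712/441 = -480.07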